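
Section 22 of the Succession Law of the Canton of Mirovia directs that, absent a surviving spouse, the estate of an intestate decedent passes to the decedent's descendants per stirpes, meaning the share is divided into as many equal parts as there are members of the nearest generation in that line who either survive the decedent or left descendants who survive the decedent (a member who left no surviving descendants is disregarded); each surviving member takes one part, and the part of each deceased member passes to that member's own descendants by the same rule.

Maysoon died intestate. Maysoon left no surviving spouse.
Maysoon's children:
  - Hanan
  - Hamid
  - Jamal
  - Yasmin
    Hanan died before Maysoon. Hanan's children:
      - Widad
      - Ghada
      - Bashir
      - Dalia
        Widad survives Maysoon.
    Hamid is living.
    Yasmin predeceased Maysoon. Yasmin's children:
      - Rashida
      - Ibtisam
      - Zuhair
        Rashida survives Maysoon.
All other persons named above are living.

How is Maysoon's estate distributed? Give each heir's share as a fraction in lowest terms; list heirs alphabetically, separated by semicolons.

Bashir 1/16; Dalia 1/16; Ghada 1/16; Hamid 1/4; Ibtisam 1/12; Jamal 1/4; Rashida 1/12; Widad 1/16; Zuhair 1/12

There is no surviving spouse, so the entire estate passes to Maysoon's descendants per stirpes.
The estate is divided into 4 equal shares of 1/4 among Hanan, Hamid, Jamal, Yasmin.
Hanan predeceased; the 1/4 allotted to Hanan's branch passes to Hanan's issue by representation.
The 1/4 is divided into 4 equal shares of 1/16 among Widad, Ghada, Bashir, Dalia.
Widad is living and takes 1/16.
Ghada is living and takes 1/16.
Bashir is living and takes 1/16.
Dalia is living and takes 1/16.
Hamid is living and takes 1/4.
Jamal is living and takes 1/4.
Yasmin predeceased; the 1/4 allotted to Yasmin's branch passes to Yasmin's issue by representation.
The 1/4 is divided into 3 equal shares of 1/12 among Rashida, Ibtisam, Zuhair.
Rashida is living and takes 1/12.
Ibtisam is living and takes 1/12.
Zuhair is living and takes 1/12.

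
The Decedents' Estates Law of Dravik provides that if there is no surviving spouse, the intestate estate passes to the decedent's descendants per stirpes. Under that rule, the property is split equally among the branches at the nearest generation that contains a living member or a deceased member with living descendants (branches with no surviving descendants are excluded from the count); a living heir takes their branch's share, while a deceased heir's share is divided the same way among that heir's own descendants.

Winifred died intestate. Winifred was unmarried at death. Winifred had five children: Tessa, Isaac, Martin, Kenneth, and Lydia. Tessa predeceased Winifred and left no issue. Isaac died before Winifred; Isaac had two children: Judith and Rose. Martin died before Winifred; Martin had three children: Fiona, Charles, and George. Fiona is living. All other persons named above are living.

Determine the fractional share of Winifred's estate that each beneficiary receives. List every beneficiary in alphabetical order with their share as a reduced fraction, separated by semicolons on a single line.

Charles 1/12; Fiona 1/12; George 1/12; Judith 1/8; Kenneth 1/4; Lydia 1/4; Rose 1/8

There is no surviving spouse, so the entire estate passes to Winifred's descendants per stirpes.
Tessa left no surviving issue, so that branch lapses and is disregarded.
The estate is divided into 4 equal shares of 1/4 among Isaac, Martin, Kenneth, Lydia.
Isaac predeceased; the 1/4 allotted to Isaac's branch passes to Isaac's issue by representation.
The 1/4 is divided into 2 equal shares of 1/8 among Judith, Rose.
Judith is living and takes 1/8.
Rose is living and takes 1/8.
Martin predeceased; the 1/4 allotted to Martin's branch passes to Martin's issue by representation.
The 1/4 is divided into 3 equal shares of 1/12 among Fiona, Charles, George.
Fiona is living and takes 1/12.
Charles is living and takes 1/12.
George is living and takes 1/12.
Kenneth is living and takes 1/4.
Lydia is living and takes 1/4.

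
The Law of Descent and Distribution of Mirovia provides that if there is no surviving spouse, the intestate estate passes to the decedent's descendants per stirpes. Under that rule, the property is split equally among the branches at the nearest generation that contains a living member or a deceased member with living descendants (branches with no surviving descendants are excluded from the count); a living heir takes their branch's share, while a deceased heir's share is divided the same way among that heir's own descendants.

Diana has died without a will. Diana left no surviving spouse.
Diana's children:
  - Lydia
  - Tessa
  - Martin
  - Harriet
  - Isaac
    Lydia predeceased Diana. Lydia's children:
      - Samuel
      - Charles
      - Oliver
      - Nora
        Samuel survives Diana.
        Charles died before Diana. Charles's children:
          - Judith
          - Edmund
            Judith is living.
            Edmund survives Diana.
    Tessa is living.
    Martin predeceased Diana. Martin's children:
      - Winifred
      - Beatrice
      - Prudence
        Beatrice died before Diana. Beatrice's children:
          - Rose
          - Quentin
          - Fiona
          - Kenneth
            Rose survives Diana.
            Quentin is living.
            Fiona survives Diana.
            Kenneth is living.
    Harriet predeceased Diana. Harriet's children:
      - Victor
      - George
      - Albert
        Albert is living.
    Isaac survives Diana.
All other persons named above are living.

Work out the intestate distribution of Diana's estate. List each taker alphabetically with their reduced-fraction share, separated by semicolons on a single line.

Albert 1/15; Edmund 1/40; Fiona 1/60; George 1/15; Isaac 1/5; Judith 1/40; Kenneth 1/60; Nora 1/20; Oliver 1/20; Prudence 1/15; Quentin 1/60; Rose 1/60; Samuel 1/20; Tessa 1/5; Victor 1/15; Winifred 1/15

There is no surviving spouse, so the entire estate passes to Diana's descendants per stirpes.
The estate is divided into 5 equal shares of 1/5 among Lydia, Tessa, Martin, Harriet, Isaac.
Lydia predeceased; the 1/5 allotted to Lydia's branch passes to Lydia's issue by representation.
The 1/5 is divided into 4 equal shares of 1/20 among Samuel, Charles, Oliver, Nora.
Samuel is living and takes 1/20.
Charles predeceased; the 1/20 allotted to Charles's branch passes to Charles's issue by representation.
The 1/20 is divided into 2 equal shares of 1/40 among Judith, Edmund.
Judith is living and takes 1/40.
Edmund is living and takes 1/40.
Oliver is living and takes 1/20.
Nora is living and takes 1/20.
Tessa is living and takes 1/5.
Martin predeceased; the 1/5 allotted to Martin's branch passes to Martin's issue by representation.
The 1/5 is divided into 3 equal shares of 1/15 among Winifred, Beatrice, Prudence.
Winifred is living and takes 1/15.
Beatrice predeceased; the 1/15 allotted to Beatrice's branch passes to Beatrice's issue by representation.
The 1/15 is divided into 4 equal shares of 1/60 among Rose, Quentin, Fiona, Kenneth.
Rose is living and takes 1/60.
Quentin is living and takes 1/60.
Fiona is living and takes 1/60.
Kenneth is living and takes 1/60.
Prudence is living and takes 1/15.
Harriet predeceased; the 1/5 allotted to Harriet's branch passes to Harriet's issue by representation.
The 1/5 is divided into 3 equal shares of 1/15 among Victor, George, Albert.
Victor is living and takes 1/15.
George is living and takes 1/15.
Albert is living and takes 1/15.
Isaac is living and takes 1/5.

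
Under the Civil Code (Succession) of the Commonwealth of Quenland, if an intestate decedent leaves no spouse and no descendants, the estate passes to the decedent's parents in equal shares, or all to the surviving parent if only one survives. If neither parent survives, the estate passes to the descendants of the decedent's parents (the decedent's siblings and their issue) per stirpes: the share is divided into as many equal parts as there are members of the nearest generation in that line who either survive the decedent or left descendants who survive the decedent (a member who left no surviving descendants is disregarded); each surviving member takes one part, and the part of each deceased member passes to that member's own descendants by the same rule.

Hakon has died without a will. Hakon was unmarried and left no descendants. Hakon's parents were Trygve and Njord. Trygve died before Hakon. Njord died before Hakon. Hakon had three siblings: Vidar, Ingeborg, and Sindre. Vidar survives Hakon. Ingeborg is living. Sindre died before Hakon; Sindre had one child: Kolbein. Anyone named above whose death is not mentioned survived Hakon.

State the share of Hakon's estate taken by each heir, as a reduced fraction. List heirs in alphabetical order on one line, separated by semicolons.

Ingeborg 1/3; Kolbein 1/3; Vidar 1/3

Neither parent survives and there are no descendants, so the estate passes to Hakon's siblings and their issue per stirpes.
The estate is divided into 3 equal shares of 1/3 among Vidar, Ingeborg, Sindre.
Vidar is living and takes 1/3.
Ingeborg is living and takes 1/3.
Sindre predeceased; the 1/3 allotted to Sindre's branch passes to Sindre's issue by representation.
Kolbein is the sole taker at this level and receives the full 1/3.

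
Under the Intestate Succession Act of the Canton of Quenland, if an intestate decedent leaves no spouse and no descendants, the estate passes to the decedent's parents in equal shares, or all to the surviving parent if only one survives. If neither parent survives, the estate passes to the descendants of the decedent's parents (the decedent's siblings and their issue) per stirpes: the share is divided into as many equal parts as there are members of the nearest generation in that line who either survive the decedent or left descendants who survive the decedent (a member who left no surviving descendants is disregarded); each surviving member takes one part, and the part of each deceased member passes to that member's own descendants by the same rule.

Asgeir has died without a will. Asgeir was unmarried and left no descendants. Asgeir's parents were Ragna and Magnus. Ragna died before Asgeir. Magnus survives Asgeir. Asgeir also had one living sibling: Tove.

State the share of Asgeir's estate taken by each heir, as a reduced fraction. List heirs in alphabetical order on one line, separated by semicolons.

Magnus 1

Only one parent, Magnus, survives, so Magnus takes the entire estate. The siblings take nothing because a surviving parent has priority.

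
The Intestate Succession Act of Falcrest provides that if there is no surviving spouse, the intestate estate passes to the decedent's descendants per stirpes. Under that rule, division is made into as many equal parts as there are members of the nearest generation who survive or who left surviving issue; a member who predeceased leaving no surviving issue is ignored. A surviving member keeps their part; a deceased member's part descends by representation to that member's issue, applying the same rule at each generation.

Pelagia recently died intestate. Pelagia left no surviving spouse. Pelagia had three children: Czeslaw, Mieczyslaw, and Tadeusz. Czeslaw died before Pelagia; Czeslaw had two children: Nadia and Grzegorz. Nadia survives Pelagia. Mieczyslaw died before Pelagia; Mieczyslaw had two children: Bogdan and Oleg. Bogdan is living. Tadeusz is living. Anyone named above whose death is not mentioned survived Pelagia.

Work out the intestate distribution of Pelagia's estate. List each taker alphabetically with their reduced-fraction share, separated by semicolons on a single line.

Bogdan 1/6; Grzegorz 1/6; Nadia 1/6; Oleg 1/6; Tadeusz 1/3

There is no surviving spouse, so the entire estate passes to Pelagia's descendants per stirpes.
The estate is divided into 3 equal shares of 1/3 among Czeslaw, Mieczyslaw, Tadeusz.
Czeslaw predeceased; the 1/3 allotted to Czeslaw's branch passes to Czeslaw's issue by representation.
The 1/3 is divided into 2 equal shares of 1/6 among Nadia, Grzegorz.
Nadia is living and takes 1/6.
Grzegorz is living and takes 1/6.
Mieczyslaw predeceased; the 1/3 allotted to Mieczyslaw's branch passes to Mieczyslaw's issue by representation.
The 1/3 is divided into 2 equal shares of 1/6 among Bogdan, Oleg.
Bogdan is living and takes 1/6.
Oleg is living and takes 1/6.
Tadeusz is living and takes 1/3.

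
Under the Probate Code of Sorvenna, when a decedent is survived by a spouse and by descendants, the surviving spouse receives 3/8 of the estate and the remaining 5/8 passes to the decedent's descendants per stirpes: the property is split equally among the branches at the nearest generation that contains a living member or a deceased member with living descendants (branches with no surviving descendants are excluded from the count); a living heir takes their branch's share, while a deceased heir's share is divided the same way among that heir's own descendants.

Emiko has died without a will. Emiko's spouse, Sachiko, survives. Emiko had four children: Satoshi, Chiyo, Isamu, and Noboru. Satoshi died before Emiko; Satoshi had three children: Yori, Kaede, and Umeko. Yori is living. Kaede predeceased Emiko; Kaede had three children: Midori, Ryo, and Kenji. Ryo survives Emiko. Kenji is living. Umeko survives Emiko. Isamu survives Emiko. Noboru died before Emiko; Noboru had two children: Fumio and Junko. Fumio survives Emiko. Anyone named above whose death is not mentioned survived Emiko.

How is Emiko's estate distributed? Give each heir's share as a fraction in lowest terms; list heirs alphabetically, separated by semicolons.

Sachiko, as surviving spouse, takes 3/8.
The remaining 5/8 passes to Emiko's descendants per stirpes.
The 5/8 is divided into 4 equal shares of 5/32 among Satoshi, Chiyo, Isamu, Noboru.
Satoshi predeceased; the 5/32 allotted to Satoshi's branch passes to Satoshi's issue by representation.
The 5/32 is divided into 3 equal shares of 5/96 among Yori, Kaede, Umeko.
Yori is living and takes 5/96.
Kaede predeceased; the 5/96 allotted to Kaede's branch passes to Kaede's issue by representation.
The 5/96 is divided into 3 equal shares of 5/288 among Midori, Ryo, Kenji.
Midori is living and takes 5/288.
Ryo is living and takes 5/288.
Kenji is living and takes 5/288.
Umeko is living and takes 5/96.
Chiyo is living and takes 5/32.
Isamu is living and takes 5/32.
Noboru predeceased; the 5/32 allotted to Noboru's branch passes to Noboru's issue by representation.
The 5/32 is divided into 2 equal shares of 5/64 among Fumio, Junko.
Fumio is living and takes 5/64.
Junko is living and takes 5/64.

Chiyo 5/32; Fumio 5/64; Isamu 5/32; Junko 5/64; Kenji 5/288; Midori 5/288; Ryo 5/288; Sachiko 3/8; Umeko 5/96; Yori 5/96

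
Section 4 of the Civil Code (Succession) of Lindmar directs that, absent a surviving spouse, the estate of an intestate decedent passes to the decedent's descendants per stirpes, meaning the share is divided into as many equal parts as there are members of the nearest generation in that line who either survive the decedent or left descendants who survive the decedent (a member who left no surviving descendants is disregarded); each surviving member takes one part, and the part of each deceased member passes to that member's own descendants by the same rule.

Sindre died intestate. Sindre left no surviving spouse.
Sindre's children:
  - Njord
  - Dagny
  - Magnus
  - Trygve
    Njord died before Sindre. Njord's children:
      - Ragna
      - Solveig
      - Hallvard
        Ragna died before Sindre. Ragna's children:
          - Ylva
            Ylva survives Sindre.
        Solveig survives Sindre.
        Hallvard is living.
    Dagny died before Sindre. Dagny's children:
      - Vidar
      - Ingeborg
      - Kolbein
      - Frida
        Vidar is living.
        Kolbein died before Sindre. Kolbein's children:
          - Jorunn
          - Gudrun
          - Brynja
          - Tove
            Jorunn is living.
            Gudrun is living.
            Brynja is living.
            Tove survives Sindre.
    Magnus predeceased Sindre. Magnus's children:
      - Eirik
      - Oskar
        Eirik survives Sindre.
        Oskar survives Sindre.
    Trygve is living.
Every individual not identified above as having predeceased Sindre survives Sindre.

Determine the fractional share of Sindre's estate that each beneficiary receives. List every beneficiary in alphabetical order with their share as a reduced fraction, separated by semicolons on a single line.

There is no surviving spouse, so the entire estate passes to Sindre's descendants per stirpes.
The estate is divided into 4 equal shares of 1/4 among Njord, Dagny, Magnus, Trygve.
Njord predeceased; the 1/4 allotted to Njord's branch passes to Njord's issue by representation.
The 1/4 is divided into 3 equal shares of 1/12 among Ragna, Solveig, Hallvard.
Ragna predeceased; the 1/12 allotted to Ragna's branch passes to Ragna's issue by representation.
Ylva is the sole taker at this level and receives the full 1/12.
Solveig is living and takes 1/12.
Hallvard is living and takes 1/12.
Dagny predeceased; the 1/4 allotted to Dagny's branch passes to Dagny's issue by representation.
The 1/4 is divided into 4 equal shares of 1/16 among Vidar, Ingeborg, Kolbein, Frida.
Vidar is living and takes 1/16.
Ingeborg is living and takes 1/16.
Kolbein predeceased; the 1/16 allotted to Kolbein's branch passes to Kolbein's issue by representation.
The 1/16 is divided into 4 equal shares of 1/64 among Jorunn, Gudrun, Brynja, Tove.
Jorunn is living and takes 1/64.
Gudrun is living and takes 1/64.
Brynja is living and takes 1/64.
Tove is living and takes 1/64.
Frida is living and takes 1/16.
Magnus predeceased; the 1/4 allotted to Magnus's branch passes to Magnus's issue by representation.
The 1/4 is divided into 2 equal shares of 1/8 among Eirik, Oskar.
Eirik is living and takes 1/8.
Oskar is living and takes 1/8.
Trygve is living and takes 1/4.

Brynja 1/64; Eirik 1/8; Frida 1/16; Gudrun 1/64; Hallvard 1/12; Ingeborg 1/16; Jorunn 1/64; Oskar 1/8; Solveig 1/12; Tove 1/64; Trygve 1/4; Vidar 1/16; Ylva 1/12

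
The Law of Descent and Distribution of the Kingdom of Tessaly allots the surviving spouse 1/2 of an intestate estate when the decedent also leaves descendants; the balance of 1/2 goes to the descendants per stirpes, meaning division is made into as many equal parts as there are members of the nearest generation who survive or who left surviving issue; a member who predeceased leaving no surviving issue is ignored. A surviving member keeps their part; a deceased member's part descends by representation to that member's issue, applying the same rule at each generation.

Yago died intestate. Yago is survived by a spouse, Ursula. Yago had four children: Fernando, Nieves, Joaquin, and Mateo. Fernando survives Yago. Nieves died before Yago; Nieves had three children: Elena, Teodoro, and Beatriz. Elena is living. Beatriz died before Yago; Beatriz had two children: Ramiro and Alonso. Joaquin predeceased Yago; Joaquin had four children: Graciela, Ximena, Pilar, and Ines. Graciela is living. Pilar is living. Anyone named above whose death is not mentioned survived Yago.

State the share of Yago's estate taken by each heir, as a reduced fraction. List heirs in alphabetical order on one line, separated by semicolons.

Ursula, as surviving spouse, takes 1/2.
The remaining 1/2 passes to Yago's descendants per stirpes.
The 1/2 is divided into 4 equal shares of 1/8 among Fernando, Nieves, Joaquin, Mateo.
Fernando is living and takes 1/8.
Nieves predeceased; the 1/8 allotted to Nieves's branch passes to Nieves's issue by representation.
The 1/8 is divided into 3 equal shares of 1/24 among Elena, Teodoro, Beatriz.
Elena is living and takes 1/24.
Teodoro is living and takes 1/24.
Beatriz predeceased; the 1/24 allotted to Beatriz's branch passes to Beatriz's issue by representation.
The 1/24 is divided into 2 equal shares of 1/48 among Ramiro, Alonso.
Ramiro is living and takes 1/48.
Alonso is living and takes 1/48.
Joaquin predeceased; the 1/8 allotted to Joaquin's branch passes to Joaquin's issue by representation.
The 1/8 is divided into 4 equal shares of 1/32 among Graciela, Ximena, Pilar, Ines.
Graciela is living and takes 1/32.
Ximena is living and takes 1/32.
Pilar is living and takes 1/32.
Ines is living and takes 1/32.
Mateo is living and takes 1/8.

Alonso 1/48; Elena 1/24; Fernando 1/8; Graciela 1/32; Ines 1/32; Mateo 1/8; Pilar 1/32; Ramiro 1/48; Teodoro 1/24; Ursula 1/2; Ximena 1/32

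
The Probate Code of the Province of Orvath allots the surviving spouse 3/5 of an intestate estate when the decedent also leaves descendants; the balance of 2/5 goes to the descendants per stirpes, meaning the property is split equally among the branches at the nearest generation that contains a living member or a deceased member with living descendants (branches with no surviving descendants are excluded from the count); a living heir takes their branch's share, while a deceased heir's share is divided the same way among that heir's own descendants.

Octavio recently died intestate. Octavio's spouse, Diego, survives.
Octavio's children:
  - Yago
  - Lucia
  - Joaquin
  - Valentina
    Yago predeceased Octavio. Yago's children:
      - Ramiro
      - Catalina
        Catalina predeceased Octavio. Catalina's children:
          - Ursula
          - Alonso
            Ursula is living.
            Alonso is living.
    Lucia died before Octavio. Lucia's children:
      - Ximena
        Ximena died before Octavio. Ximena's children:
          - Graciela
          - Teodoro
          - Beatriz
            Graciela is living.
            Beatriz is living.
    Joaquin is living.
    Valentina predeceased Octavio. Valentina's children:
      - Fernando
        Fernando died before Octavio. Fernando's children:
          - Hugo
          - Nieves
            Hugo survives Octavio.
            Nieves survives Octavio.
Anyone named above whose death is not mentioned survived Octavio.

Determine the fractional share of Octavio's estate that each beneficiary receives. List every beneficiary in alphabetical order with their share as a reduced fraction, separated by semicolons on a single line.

Alonso 1/40; Beatriz 1/30; Diego 3/5; Graciela 1/30; Hugo 1/20; Joaquin 1/10; Nieves 1/20; Ramiro 1/20; Teodoro 1/30; Ursula 1/40

Diego, as surviving spouse, takes 3/5.
The remaining 2/5 passes to Octavio's descendants per stirpes.
The 2/5 is divided into 4 equal shares of 1/10 among Yago, Lucia, Joaquin, Valentina.
Yago predeceased; the 1/10 allotted to Yago's branch passes to Yago's issue by representation.
The 1/10 is divided into 2 equal shares of 1/20 among Ramiro, Catalina.
Ramiro is living and takes 1/20.
Catalina predeceased; the 1/20 allotted to Catalina's branch passes to Catalina's issue by representation.
The 1/20 is divided into 2 equal shares of 1/40 among Ursula, Alonso.
Ursula is living and takes 1/40.
Alonso is living and takes 1/40.
Lucia predeceased; the 1/10 allotted to Lucia's branch passes to Lucia's issue by representation.
Ximena's line is the sole branch at this level, so the full 1/10 passes to Ximena's issue by representation.
The 1/10 is divided into 3 equal shares of 1/30 among Graciela, Teodoro, Beatriz.
Graciela is living and takes 1/30.
Teodoro is living and takes 1/30.
Beatriz is living and takes 1/30.
Joaquin is living and takes 1/10.
Valentina predeceased; the 1/10 allotted to Valentina's branch passes to Valentina's issue by representation.
Fernando's line is the sole branch at this level, so the full 1/10 passes to Fernando's issue by representation.
The 1/10 is divided into 2 equal shares of 1/20 among Hugo, Nieves.
Hugo is living and takes 1/20.
Nieves is living and takes 1/20.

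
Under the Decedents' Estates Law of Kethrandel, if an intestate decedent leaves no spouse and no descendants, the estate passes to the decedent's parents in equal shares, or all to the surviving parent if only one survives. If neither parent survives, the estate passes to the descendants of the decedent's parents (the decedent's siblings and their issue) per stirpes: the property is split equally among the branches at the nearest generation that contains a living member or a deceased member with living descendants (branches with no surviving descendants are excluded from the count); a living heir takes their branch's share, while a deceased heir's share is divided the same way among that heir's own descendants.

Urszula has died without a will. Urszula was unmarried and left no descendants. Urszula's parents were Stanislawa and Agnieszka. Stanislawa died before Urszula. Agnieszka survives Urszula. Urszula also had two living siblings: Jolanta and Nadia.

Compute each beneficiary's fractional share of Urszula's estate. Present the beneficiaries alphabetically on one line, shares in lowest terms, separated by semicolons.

Agnieszka 1

Only one parent, Agnieszka, survives, so Agnieszka takes the entire estate. The siblings take nothing because a surviving parent has priority.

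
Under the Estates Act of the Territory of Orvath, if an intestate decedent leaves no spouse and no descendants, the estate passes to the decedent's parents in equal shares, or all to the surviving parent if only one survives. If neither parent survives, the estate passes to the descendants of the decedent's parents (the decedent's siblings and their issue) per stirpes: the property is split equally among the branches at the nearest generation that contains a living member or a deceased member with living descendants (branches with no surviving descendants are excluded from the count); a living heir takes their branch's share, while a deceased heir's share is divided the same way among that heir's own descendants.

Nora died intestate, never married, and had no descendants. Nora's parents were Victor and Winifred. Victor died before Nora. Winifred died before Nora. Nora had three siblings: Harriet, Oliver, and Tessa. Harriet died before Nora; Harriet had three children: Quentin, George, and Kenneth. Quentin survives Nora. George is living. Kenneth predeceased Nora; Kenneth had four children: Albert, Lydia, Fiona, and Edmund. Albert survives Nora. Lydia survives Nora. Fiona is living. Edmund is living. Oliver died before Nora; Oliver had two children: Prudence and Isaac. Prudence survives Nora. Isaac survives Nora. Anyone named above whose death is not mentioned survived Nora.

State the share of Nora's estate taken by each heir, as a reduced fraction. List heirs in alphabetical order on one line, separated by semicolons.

Albert 1/36; Edmund 1/36; Fiona 1/36; George 1/9; Isaac 1/6; Lydia 1/36; Prudence 1/6; Quentin 1/9; Tessa 1/3

Neither parent survives and there are no descendants, so the estate passes to Nora's siblings and their issue per stirpes.
The estate is divided into 3 equal shares of 1/3 among Harriet, Oliver, Tessa.
Harriet predeceased; the 1/3 allotted to Harriet's branch passes to Harriet's issue by representation.
The 1/3 is divided into 3 equal shares of 1/9 among Quentin, George, Kenneth.
Quentin is living and takes 1/9.
George is living and takes 1/9.
Kenneth predeceased; the 1/9 allotted to Kenneth's branch passes to Kenneth's issue by representation.
The 1/9 is divided into 4 equal shares of 1/36 among Albert, Lydia, Fiona, Edmund.
Albert is living and takes 1/36.
Lydia is living and takes 1/36.
Fiona is living and takes 1/36.
Edmund is living and takes 1/36.
Oliver predeceased; the 1/3 allotted to Oliver's branch passes to Oliver's issue by representation.
The 1/3 is divided into 2 equal shares of 1/6 among Prudence, Isaac.
Prudence is living and takes 1/6.
Isaac is living and takes 1/6.
Tessa is living and takes 1/3.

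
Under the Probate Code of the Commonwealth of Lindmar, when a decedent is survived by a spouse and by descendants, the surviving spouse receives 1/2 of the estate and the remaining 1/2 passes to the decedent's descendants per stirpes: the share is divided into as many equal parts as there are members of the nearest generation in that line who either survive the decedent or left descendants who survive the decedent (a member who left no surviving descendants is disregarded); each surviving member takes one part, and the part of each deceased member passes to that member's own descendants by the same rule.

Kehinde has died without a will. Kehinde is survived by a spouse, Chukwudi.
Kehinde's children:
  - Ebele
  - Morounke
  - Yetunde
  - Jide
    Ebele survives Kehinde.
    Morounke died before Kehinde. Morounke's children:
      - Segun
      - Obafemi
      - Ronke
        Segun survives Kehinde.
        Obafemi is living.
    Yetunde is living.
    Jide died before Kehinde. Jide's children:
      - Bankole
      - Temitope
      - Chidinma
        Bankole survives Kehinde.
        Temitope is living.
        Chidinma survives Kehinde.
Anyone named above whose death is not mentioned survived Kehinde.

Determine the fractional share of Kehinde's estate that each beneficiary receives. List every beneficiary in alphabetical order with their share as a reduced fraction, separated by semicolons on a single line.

Chukwudi, as surviving spouse, takes 1/2.
The remaining 1/2 passes to Kehinde's descendants per stirpes.
The 1/2 is divided into 4 equal shares of 1/8 among Ebele, Morounke, Yetunde, Jide.
Ebele is living and takes 1/8.
Morounke predeceased; the 1/8 allotted to Morounke's branch passes to Morounke's issue by representation.
The 1/8 is divided into 3 equal shares of 1/24 among Segun, Obafemi, Ronke.
Segun is living and takes 1/24.
Obafemi is living and takes 1/24.
Ronke is living and takes 1/24.
Yetunde is living and takes 1/8.
Jide predeceased; the 1/8 allotted to Jide's branch passes to Jide's issue by representation.
The 1/8 is divided into 3 equal shares of 1/24 among Bankole, Temitope, Chidinma.
Bankole is living and takes 1/24.
Temitope is living and takes 1/24.
Chidinma is living and takes 1/24.

Bankole 1/24; Chidinma 1/24; Chukwudi 1/2; Ebele 1/8; Obafemi 1/24; Ronke 1/24; Segun 1/24; Temitope 1/24; Yetunde 1/8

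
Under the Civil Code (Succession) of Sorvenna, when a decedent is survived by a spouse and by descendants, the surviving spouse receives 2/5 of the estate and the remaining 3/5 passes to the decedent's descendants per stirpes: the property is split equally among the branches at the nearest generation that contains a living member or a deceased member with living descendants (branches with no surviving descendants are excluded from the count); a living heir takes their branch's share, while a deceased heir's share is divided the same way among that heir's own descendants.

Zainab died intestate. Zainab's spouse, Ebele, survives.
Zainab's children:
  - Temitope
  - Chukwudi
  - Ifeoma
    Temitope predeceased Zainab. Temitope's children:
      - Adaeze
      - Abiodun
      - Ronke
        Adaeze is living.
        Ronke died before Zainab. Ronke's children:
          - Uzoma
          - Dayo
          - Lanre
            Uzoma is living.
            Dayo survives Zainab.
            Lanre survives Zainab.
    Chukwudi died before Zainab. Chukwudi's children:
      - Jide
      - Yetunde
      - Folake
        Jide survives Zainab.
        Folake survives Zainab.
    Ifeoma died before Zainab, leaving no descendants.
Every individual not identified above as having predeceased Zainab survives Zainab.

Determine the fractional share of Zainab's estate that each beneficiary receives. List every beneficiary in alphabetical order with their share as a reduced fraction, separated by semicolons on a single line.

Abiodun 1/10; Adaeze 1/10; Dayo 1/30; Ebele 2/5; Folake 1/10; Jide 1/10; Lanre 1/30; Uzoma 1/30; Yetunde 1/10

Ebele, as surviving spouse, takes 2/5.
The remaining 3/5 passes to Zainab's descendants per stirpes.
Ifeoma left no surviving issue, so that branch lapses and is disregarded.
The 3/5 is divided into 2 equal shares of 3/10 among Temitope, Chukwudi.
Temitope predeceased; the 3/10 allotted to Temitope's branch passes to Temitope's issue by representation.
The 3/10 is divided into 3 equal shares of 1/10 among Adaeze, Abiodun, Ronke.
Adaeze is living and takes 1/10.
Abiodun is living and takes 1/10.
Ronke predeceased; the 1/10 allotted to Ronke's branch passes to Ronke's issue by representation.
The 1/10 is divided into 3 equal shares of 1/30 among Uzoma, Dayo, Lanre.
Uzoma is living and takes 1/30.
Dayo is living and takes 1/30.
Lanre is living and takes 1/30.
Chukwudi predeceased; the 3/10 allotted to Chukwudi's branch passes to Chukwudi's issue by representation.
The 3/10 is divided into 3 equal shares of 1/10 among Jide, Yetunde, Folake.
Jide is living and takes 1/10.
Yetunde is living and takes 1/10.
Folake is living and takes 1/10.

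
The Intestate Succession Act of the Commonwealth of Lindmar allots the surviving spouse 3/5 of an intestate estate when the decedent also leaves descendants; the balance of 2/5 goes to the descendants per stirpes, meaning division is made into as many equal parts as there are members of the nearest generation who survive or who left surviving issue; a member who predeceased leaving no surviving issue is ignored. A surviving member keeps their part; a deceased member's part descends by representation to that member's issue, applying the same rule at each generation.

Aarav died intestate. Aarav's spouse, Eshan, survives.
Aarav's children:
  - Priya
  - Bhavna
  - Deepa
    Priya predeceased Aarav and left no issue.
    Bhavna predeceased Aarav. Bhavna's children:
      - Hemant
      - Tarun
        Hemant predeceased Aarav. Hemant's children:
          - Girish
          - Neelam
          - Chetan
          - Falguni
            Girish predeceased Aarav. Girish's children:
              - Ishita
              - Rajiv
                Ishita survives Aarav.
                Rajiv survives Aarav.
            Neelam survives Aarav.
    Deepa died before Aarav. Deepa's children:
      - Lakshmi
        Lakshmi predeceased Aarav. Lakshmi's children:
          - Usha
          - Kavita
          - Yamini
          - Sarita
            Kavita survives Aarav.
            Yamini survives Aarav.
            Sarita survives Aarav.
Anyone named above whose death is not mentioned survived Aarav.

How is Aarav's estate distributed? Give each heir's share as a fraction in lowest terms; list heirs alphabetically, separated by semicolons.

Chetan 1/40; Eshan 3/5; Falguni 1/40; Ishita 1/80; Kavita 1/20; Neelam 1/40; Rajiv 1/80; Sarita 1/20; Tarun 1/10; Usha 1/20; Yamini 1/20

Eshan, as surviving spouse, takes 3/5.
The remaining 2/5 passes to Aarav's descendants per stirpes.
Priya left no surviving issue, so that branch lapses and is disregarded.
The 2/5 is divided into 2 equal shares of 1/5 among Bhavna, Deepa.
Bhavna predeceased; the 1/5 allotted to Bhavna's branch passes to Bhavna's issue by representation.
The 1/5 is divided into 2 equal shares of 1/10 among Hemant, Tarun.
Hemant predeceased; the 1/10 allotted to Hemant's branch passes to Hemant's issue by representation.
The 1/10 is divided into 4 equal shares of 1/40 among Girish, Neelam, Chetan, Falguni.
Girish predeceased; the 1/40 allotted to Girish's branch passes to Girish's issue by representation.
The 1/40 is divided into 2 equal shares of 1/80 among Ishita, Rajiv.
Ishita is living and takes 1/80.
Rajiv is living and takes 1/80.
Neelam is living and takes 1/40.
Chetan is living and takes 1/40.
Falguni is living and takes 1/40.
Tarun is living and takes 1/10.
Deepa predeceased; the 1/5 allotted to Deepa's branch passes to Deepa's issue by representation.
Lakshmi's line is the sole branch at this level, so the full 1/5 passes to Lakshmi's issue by representation.
The 1/5 is divided into 4 equal shares of 1/20 among Usha, Kavita, Yamini, Sarita.
Usha is living and takes 1/20.
Kavita is living and takes 1/20.
Yamini is living and takes 1/20.
Sarita is living and takes 1/20.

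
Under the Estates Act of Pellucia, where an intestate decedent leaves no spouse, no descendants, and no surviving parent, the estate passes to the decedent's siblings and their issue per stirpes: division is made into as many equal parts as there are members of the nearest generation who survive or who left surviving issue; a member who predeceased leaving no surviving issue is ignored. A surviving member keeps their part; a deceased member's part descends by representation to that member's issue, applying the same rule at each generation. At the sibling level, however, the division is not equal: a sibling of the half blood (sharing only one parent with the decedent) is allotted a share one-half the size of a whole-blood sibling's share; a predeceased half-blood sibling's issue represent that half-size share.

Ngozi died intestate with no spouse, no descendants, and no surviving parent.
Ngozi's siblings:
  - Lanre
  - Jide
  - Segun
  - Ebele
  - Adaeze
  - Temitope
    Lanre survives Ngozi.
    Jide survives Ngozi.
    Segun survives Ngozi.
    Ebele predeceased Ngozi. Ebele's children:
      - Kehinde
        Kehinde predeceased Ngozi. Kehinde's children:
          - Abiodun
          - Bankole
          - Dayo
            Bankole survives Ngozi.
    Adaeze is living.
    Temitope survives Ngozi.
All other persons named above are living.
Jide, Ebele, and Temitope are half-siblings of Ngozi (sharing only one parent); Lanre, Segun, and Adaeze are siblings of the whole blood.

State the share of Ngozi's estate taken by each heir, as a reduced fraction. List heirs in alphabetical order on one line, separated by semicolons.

No spouse, descendants, or parent survives, so the estate passes to Ngozi's siblings per stirpes.
Half-blood siblings count for one-half the weight of whole-blood siblings at the initial division.
Dividing 1 in proportion to weights (total weight 9/2): Lanre (weight 1) → 2/9; Jide (weight 1/2) → 1/9; Segun (weight 1) → 2/9; Ebele (weight 1/2) → 1/9; Adaeze (weight 1) → 2/9; Temitope (weight 1/2) → 1/9.
Lanre is living and takes 2/9.
Jide is living and takes 1/9.
Segun is living and takes 2/9.
Ebele predeceased; the 1/9 allotted to Ebele's branch passes to Ebele's issue by representation.
Kehinde's line is the sole branch at this level, so the full 1/9 passes to Kehinde's issue by representation.
The 1/9 is divided into 3 equal shares of 1/27 among Abiodun, Bankole, Dayo.
Abiodun is living and takes 1/27.
Bankole is living and takes 1/27.
Dayo is living and takes 1/27.
Adaeze is living and takes 2/9.
Temitope is living and takes 1/9.

Abiodun 1/27; Adaeze 2/9; Bankole 1/27; Dayo 1/27; Jide 1/9; Lanre 2/9; Segun 2/9; Temitope 1/9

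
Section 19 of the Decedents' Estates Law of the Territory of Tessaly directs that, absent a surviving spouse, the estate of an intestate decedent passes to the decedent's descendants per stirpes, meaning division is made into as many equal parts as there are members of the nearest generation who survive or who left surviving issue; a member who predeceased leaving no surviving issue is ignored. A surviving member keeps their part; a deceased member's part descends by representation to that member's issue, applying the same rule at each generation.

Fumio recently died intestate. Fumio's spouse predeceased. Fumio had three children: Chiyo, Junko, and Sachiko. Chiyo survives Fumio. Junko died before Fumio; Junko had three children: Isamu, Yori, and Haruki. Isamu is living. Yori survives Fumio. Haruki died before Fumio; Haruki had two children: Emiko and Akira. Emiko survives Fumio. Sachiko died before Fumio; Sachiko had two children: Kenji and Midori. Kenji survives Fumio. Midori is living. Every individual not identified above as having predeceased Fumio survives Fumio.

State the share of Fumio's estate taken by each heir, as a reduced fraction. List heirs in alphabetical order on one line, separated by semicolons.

Akira 1/18; Chiyo 1/3; Emiko 1/18; Isamu 1/9; Kenji 1/6; Midori 1/6; Yori 1/9

There is no surviving spouse, so the entire estate passes to Fumio's descendants per stirpes.
The estate is divided into 3 equal shares of 1/3 among Chiyo, Junko, Sachiko.
Chiyo is living and takes 1/3.
Junko predeceased; the 1/3 allotted to Junko's branch passes to Junko's issue by representation.
The 1/3 is divided into 3 equal shares of 1/9 among Isamu, Yori, Haruki.
Isamu is living and takes 1/9.
Yori is living and takes 1/9.
Haruki predeceased; the 1/9 allotted to Haruki's branch passes to Haruki's issue by representation.
The 1/9 is divided into 2 equal shares of 1/18 among Emiko, Akira.
Emiko is living and takes 1/18.
Akira is living and takes 1/18.
Sachiko predeceased; the 1/3 allotted to Sachiko's branch passes to Sachiko's issue by representation.
The 1/3 is divided into 2 equal shares of 1/6 among Kenji, Midori.
Kenji is living and takes 1/6.
Midori is living and takes 1/6.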